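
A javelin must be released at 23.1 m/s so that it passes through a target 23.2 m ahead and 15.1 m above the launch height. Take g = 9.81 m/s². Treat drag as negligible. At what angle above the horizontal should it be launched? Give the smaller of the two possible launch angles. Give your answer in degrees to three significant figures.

Trajectory: y = x tanθ − g x² (1 + tan²θ)/(2v₀²). With x = 23.2, y = 15.1, v₀ = 23.1, g = 9.81:
4.948 tan²θ − 23.2 tanθ + (20.05) = 0.
tanθ = [23.2 ± √(23.2² − 4 × 4.948 × (20.05))] / (2 × 4.948) = (23.2 ± 11.90) / 9.895, giving tanθ = 1.142 or 3.547.
θ = 48.80° or 74.25°; the smaller is 48.80°.

48.8°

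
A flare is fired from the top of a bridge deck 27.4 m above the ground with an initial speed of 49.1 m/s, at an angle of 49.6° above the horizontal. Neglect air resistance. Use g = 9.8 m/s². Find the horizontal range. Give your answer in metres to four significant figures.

264.3 m

Horizontal component vₓ = 49.10 cos 49.6° = 31.82 m/s; vertical v_y0 = 49.10 sin 49.6° = 37.39 m/s.
With up positive and y = 0 at the ground: y(t) = 27.4 + (37.39) t − 4.900 t². Setting y = 0 and taking the positive root: t = [37.39 + √(37.39² + 2·9.80·27.4)] / 9.80 = (37.39 + 43.99) / 9.80 = 8.304 s.
Horizontal distance: R = vₓ t = 31.82 × 8.304 = 264.3 m.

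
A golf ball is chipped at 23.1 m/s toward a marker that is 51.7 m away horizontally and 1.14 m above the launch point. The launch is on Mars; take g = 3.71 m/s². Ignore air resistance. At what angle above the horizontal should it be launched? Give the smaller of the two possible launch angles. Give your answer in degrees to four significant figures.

Trajectory: y = x tanθ − g x² (1 + tan²θ)/(2v₀²). With x = 51.7, y = 1.14, v₀ = 23.1, g = 3.71:
9.292 tan²θ − 51.7 tanθ + (10.43) = 0.
tanθ = [51.7 ± √(51.7² − 4 × 9.292 × (10.43))] / (2 × 9.292) = (51.7 ± 47.80) / 18.58, giving tanθ = 0.2097 or 5.354.
θ = 11.84° or 79.42°; the smaller is 11.84°.

11.84°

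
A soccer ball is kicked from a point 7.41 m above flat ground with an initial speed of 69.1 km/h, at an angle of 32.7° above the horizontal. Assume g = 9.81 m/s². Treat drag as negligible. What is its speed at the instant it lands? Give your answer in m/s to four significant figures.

Convert: 69.1 km/h = 69.1/3.6 = 19.19 m/s.
Horizontal component vₓ = 19.19 cos 32.7° = 16.15 m/s; vertical v_y0 = 19.19 sin 32.7° = 10.37 m/s.
The projectile lands when y = 7.41 + (10.37) t − ½·9.81·t² = 0. Positive root: t = (10.37 + √(10.37² + 2·9.81·7.41)) / 9.81 = (10.37 + 15.90) / 9.81 = 2.678 s.
Vertical velocity at impact: v_y = v_y0 − g t = 10.37 − 9.81 × 2.678 = −15.90 m/s.
Speed: |v| = √(vₓ² + v_y²) = √(16.15² + 15.90²) = 22.67 m/s.

22.67 m/s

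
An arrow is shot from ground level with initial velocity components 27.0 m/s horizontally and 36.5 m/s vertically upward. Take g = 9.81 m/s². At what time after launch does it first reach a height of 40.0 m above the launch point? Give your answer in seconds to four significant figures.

1.336 s

Require v_y0 t − ½ g t² = 40.0, i.e. 4.905 t² − 36.50 t + 40.0 = 0.
t = [36.50 ± √(36.50² − 2·9.81·40.0)] / 9.81 = (36.50 ± 23.40) / 9.81, so t = 1.336 s or t = 6.106 s.
The first (ascending) time is 1.336 s.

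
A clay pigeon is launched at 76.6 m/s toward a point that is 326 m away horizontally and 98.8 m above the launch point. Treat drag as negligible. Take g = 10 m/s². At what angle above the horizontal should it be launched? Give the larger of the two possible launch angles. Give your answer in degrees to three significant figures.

70.8°

Trajectory: y = x tanθ − g x² (1 + tan²θ)/(2v₀²). With x = 326, y = 98.8, v₀ = 76.6, g = 10.0:
90.56 tan²θ − 326 tanθ + (189.4) = 0.
tanθ = [326 ± √(326² − 4 × 90.56 × (189.4))] / (2 × 90.56) = (326 ± 194.1) / 181.1, giving tanθ = 0.7282 or 2.872.
θ = 36.06° or 70.80°; the larger is 70.80°.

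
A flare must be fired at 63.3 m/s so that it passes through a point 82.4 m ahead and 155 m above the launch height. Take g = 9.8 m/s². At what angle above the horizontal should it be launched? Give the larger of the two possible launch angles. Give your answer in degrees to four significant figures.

82.08°

Trajectory: y = x tanθ − g x² (1 + tan²θ)/(2v₀²). With x = 82.4, y = 155, v₀ = 63.3, g = 9.80:
8.303 tan²θ − 82.4 tanθ + (163.3) = 0.
tanθ = [82.4 ± √(82.4² − 4 × 8.303 × (163.3))] / (2 × 8.303) = (82.4 ± 36.96) / 16.61, giving tanθ = 2.736 or 7.188.
θ = 69.92° or 82.08°; the larger is 82.08°.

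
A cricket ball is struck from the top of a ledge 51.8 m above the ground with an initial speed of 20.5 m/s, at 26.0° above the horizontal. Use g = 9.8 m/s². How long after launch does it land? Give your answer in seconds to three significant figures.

Components: vₓ = 20.50 cos 26.0° = 18.43 m/s, v_y0 = 20.50 sin 26.0° = 8.987 m/s.
Vertical motion (up positive, ground at y = 0): 4.900 t² − (8.987) t − 51.8 = 0, so t = (8.987 + √(8.987² + 2·9.80·51.8)) / 9.80 = (8.987 + 33.11) / 9.80 = 4.295 s.

4.30 s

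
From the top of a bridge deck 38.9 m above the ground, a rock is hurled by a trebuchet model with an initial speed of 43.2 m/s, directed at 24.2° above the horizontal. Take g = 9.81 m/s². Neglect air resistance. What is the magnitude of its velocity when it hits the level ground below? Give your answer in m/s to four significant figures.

51.28 m/s

vₓ = 43.20 cos 24.2° = 39.40 m/s; v_y0 = 43.20 sin 24.2° = 17.71 m/s.
Vertical motion (up positive, ground at y = 0): 4.905 t² − (17.71) t − 38.9 = 0, so t = (17.71 + √(17.71² + 2·9.81·38.9)) / 9.81 = (17.71 + 32.81) / 9.81 = 5.150 s.
Vertical velocity at impact: v_y = v_y0 − g t = 17.71 − 9.81 × 5.150 = −32.81 m/s.
Speed: |v| = √(vₓ² + v_y²) = √(39.40² + 32.81²) = 51.28 m/s.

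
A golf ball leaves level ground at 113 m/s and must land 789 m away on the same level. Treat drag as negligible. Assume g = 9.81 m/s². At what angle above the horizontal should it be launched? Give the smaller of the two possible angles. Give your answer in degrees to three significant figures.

18.7°

From R = (v₀²/g) sin 2θ: sin 2θ = 9.81 × 789 / 12769 = 0.6062.
2θ = 37.31° or 180° − 37.31° = 142.7°, so θ = 18.66° or 71.34°.
The smaller angle is 18.66°.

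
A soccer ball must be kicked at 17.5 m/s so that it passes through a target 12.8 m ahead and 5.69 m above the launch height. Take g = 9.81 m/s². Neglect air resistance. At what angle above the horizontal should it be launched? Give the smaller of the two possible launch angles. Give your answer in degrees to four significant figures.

37.65°

Trajectory: y = x tanθ − g x² (1 + tan²θ)/(2v₀²). With x = 12.8, y = 5.69, v₀ = 17.5, g = 9.81:
2.624 tan²θ − 12.8 tanθ + (8.314) = 0.
tanθ = [12.8 ± √(12.8² − 4 × 2.624 × (8.314))] / (2 × 2.624) = (12.8 ± 8.750) / 5.248, giving tanθ = 0.7716 or 4.106.
θ = 37.65° or 76.31°; the smaller is 37.65°.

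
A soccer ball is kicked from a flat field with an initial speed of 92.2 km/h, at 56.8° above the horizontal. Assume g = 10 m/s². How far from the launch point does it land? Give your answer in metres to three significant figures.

60.1 m

Convert: 92.2 km/h = 92.2/3.6 = 25.61 m/s.
vₓ = 25.61 cos 56.8° = 14.02 m/s; v_y0 = 25.61 sin 56.8° = 21.43 m/s.
Time aloft: T = 2 v_y0 / g = 2 × 21.43 / 10.0 = 4.286 s.
Horizontal distance R = vₓ T = 14.02 × 4.286 = 60.11 m.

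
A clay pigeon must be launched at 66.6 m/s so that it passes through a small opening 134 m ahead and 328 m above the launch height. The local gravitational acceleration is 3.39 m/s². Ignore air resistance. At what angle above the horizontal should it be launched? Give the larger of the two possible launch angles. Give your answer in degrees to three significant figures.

Trajectory: y = x tanθ − g x² (1 + tan²θ)/(2v₀²). With x = 134, y = 328, v₀ = 66.6, g = 3.39:
6.862 tan²θ − 134 tanθ + (334.9) = 0.
tanθ = [134 ± √(134² − 4 × 6.862 × (334.9))] / (2 × 6.862) = (134 ± 93.62) / 13.72, giving tanθ = 2.942 or 16.59.
θ = 71.23° or 86.55°; the larger is 86.55°.

86.5°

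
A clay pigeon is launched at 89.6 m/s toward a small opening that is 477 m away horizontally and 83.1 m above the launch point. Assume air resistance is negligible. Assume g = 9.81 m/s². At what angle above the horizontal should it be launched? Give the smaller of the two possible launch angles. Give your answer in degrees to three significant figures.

29.1°

Trajectory: y = x tanθ − g x² (1 + tan²θ)/(2v₀²). With x = 477, y = 83.1, v₀ = 89.6, g = 9.81:
139.0 tan²θ − 477 tanθ + (222.1) = 0.
tanθ = [477 ± √(477² − 4 × 139.0 × (222.1))] / (2 × 139.0) = (477 ± 322.5) / 278.0, giving tanθ = 0.5556 or 2.876.
θ = 29.06° or 70.83°; the smaller is 29.06°.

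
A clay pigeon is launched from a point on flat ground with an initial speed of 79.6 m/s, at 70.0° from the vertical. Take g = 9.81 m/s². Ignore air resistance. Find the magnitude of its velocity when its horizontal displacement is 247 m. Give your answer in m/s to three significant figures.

Resolve: vₓ = 79.60 sin 70.0° = 74.80 m/s and v_y0 = 79.60 cos 70.0° = 27.22 m/s.
x = vₓ t ⇒ t = 247/74.80 = 3.302 s.
Vertical velocity there: v_y = v_y0 − g t = 27.22 − 9.81 × 3.302 = −5.169 m/s.
Speed: √(vₓ² + v_y²) = √(74.80² + 5.169²) = 74.98 m/s.

75.0 m/s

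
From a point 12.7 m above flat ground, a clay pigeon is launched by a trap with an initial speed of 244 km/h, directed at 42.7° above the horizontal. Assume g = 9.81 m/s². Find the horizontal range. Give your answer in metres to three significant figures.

480 m

Convert: 244 km/h = 244/3.6 = 67.78 m/s.
Components: vₓ = 67.78 cos 42.7° = 49.81 m/s, v_y0 = 67.78 sin 42.7° = 45.96 m/s.
The projectile lands when y = 12.7 + (45.96) t − ½·9.81·t² = 0. Positive root: t = (45.96 + √(45.96² + 2·9.81·12.7)) / 9.81 = (45.96 + 48.60) / 9.81 = 9.639 s.
Horizontal distance: R = vₓ t = 49.81 × 9.639 = 480.2 m.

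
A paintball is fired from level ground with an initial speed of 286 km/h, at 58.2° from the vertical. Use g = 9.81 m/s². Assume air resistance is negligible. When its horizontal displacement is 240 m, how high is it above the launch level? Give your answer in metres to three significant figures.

86.8 m

Convert: 286 km/h = 286/3.6 = 79.44 m/s.
vₓ = 79.44 sin 58.2° = 67.52 m/s; v_y0 = 79.44 cos 58.2° = 41.86 m/s.
At x = 240 m, t = x/vₓ = 240/67.52 = 3.555 s.
Height: y = v_y0 t − ½ g t² = 41.86 × 3.555 − 4.905 × 3.555² = 148.8 − 61.97 = 86.83 m.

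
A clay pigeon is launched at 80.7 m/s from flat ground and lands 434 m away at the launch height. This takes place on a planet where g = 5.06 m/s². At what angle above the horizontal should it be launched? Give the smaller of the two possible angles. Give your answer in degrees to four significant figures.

From R = (v₀²/g) sin 2θ: sin 2θ = 5.06 × 434 / 6512.5 = 0.3372.
2θ = 19.71° or 180° − 19.71° = 160.3°, so θ = 9.853° or 80.15°.
The smaller angle is 9.853°.

9.853°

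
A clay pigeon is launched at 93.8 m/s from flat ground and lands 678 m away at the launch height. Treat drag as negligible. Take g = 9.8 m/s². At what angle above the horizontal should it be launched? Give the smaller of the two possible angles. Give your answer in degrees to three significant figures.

24.5°

R = v₀² sin 2θ / g gives sin 2θ = gR/v₀² = 9.80·678/93.8² = 0.7552.
2θ = 49.04° or 180° − 49.04° = 131.0°, so θ = 24.52° or 65.48°.
The smaller angle is 24.52°.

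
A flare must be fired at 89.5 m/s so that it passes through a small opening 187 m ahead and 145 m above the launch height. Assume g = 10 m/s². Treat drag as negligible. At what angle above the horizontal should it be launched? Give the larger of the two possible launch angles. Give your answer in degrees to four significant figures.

82.46°

Trajectory: y = x tanθ − g x² (1 + tan²θ)/(2v₀²). With x = 187, y = 145, v₀ = 89.5, g = 10.0:
21.83 tan²θ − 187 tanθ + (166.8) = 0.
tanθ = [187 ± √(187² − 4 × 21.83 × (166.8))] / (2 × 21.83) = (187 ± 142.8) / 43.66, giving tanθ = 1.012 or 7.556.
θ = 45.33° or 82.46°; the larger is 82.46°.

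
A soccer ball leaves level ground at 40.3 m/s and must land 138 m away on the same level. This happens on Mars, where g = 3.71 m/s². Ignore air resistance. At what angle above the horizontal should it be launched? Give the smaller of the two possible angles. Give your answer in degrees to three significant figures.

R = v₀² sin 2θ / g gives sin 2θ = gR/v₀² = 3.71·138/40.3² = 0.3152.
2θ = 18.38° or 180° − 18.38° = 161.6°, so θ = 9.188° or 80.81°.
The smaller angle is 9.188°.

9.19°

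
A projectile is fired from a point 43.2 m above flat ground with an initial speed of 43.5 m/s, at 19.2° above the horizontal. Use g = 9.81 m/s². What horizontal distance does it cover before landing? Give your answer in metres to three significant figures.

Components: vₓ = 43.50 cos 19.2° = 41.08 m/s, v_y0 = 43.50 sin 19.2° = 14.31 m/s.
The projectile lands when y = 43.2 + (14.31) t − ½·9.81·t² = 0. Positive root: t = (14.31 + √(14.31² + 2·9.81·43.2)) / 9.81 = (14.31 + 32.44) / 9.81 = 4.765 s.
Horizontal distance: R = vₓ t = 41.08 × 4.765 = 195.7 m.

196 m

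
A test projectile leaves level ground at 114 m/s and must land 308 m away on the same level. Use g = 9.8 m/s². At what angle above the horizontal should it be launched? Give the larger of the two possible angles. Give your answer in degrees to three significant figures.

83.3°

From R = (v₀²/g) sin 2θ: sin 2θ = 9.80 × 308 / 12996 = 0.2323.
2θ = 13.43° or 180° − 13.43° = 166.6°, so θ = 6.715° or 83.29°.
The larger angle is 83.29°.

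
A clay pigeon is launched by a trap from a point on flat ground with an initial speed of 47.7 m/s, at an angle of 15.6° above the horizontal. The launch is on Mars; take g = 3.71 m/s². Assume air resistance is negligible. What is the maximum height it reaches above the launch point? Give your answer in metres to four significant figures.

22.18 m

Components: vₓ = 47.70 cos 15.6° = 45.94 m/s, v_y0 = 47.70 sin 15.6° = 12.83 m/s.
Maximum height: H = v_y0² / (2g) = 12.83² / (2 × 3.71) = 22.18 m.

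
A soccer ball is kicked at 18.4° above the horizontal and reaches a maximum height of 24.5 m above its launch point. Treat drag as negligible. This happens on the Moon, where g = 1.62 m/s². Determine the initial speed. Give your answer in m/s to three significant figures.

At the peak v_y = 0, so v_y0 = √(2gH) = √(2 × 1.62 × 24.5) = 8.910 m/s.
v_y0 = v₀ sin θ ⇒ v₀ = 8.910 / sin 18.4° = 28.23 m/s.

28.2 m/s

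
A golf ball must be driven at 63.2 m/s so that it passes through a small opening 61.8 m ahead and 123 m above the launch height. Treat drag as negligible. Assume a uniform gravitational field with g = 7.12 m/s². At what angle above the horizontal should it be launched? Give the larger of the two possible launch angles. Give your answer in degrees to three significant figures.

Trajectory: y = x tanθ − g x² (1 + tan²θ)/(2v₀²). With x = 61.8, y = 123, v₀ = 63.2, g = 7.12:
3.404 tan²θ − 61.8 tanθ + (126.4) = 0.
tanθ = [61.8 ± √(61.8² − 4 × 3.404 × (126.4))] / (2 × 3.404) = (61.8 ± 45.81) / 6.808, giving tanθ = 2.349 or 15.81.
θ = 66.94° or 86.38°; the larger is 86.38°.

86.4°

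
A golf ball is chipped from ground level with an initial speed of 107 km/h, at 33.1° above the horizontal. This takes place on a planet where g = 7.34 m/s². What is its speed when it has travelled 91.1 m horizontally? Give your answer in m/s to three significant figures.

Convert: 107 km/h = 107/3.6 = 29.72 m/s.
Horizontal component vₓ = 29.72 cos 33.1° = 24.90 m/s; vertical v_y0 = 29.72 sin 33.1° = 16.23 m/s.
Time to reach x = 91.1 m: t = x/vₓ = 91.1/24.90 = 3.659 s.
Vertical velocity there: v_y = v_y0 − g t = 16.23 − 7.34 × 3.659 = −10.62 m/s.
Speed: √(vₓ² + v_y²) = √(24.90² + 10.62²) = 27.07 m/s.

27.1 m/s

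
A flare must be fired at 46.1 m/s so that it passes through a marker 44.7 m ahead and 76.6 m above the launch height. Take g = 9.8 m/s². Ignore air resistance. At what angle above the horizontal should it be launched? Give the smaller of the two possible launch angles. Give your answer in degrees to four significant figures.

67.55°

Trajectory: y = x tanθ − g x² (1 + tan²θ)/(2v₀²). With x = 44.7, y = 76.6, v₀ = 46.1, g = 9.80:
4.607 tan²θ − 44.7 tanθ + (81.21) = 0.
tanθ = [44.7 ± √(44.7² − 4 × 4.607 × (81.21))] / (2 × 4.607) = (44.7 ± 22.40) / 9.214, giving tanθ = 2.421 or 7.282.
θ = 67.55° or 82.18°; the smaller is 67.55°.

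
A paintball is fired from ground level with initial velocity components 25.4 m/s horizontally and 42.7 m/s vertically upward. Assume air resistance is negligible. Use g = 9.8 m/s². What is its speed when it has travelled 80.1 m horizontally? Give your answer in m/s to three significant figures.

28.0 m/s

x = vₓ t ⇒ t = 80.1/25.40 = 3.154 s.
Vertical velocity there: v_y = v_y0 − g t = 42.70 − 9.80 × 3.154 = 11.80 m/s.
Speed: √(vₓ² + v_y²) = √(25.40² + 11.80²) = 28.01 m/s.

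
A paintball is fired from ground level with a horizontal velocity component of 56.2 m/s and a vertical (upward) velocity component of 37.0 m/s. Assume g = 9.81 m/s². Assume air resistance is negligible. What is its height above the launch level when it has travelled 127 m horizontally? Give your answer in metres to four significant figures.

58.56 m

At x = 127 m, t = x/vₓ = 127/56.20 = 2.260 s.
Height: y = v_y0 t − ½ g t² = 37.00 × 2.260 − 4.905 × 2.260² = 83.61 − 25.05 = 58.56 m.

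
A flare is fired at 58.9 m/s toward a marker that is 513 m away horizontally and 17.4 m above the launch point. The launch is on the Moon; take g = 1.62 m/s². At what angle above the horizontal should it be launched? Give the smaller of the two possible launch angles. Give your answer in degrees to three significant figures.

Trajectory: y = x tanθ − g x² (1 + tan²θ)/(2v₀²). With x = 513, y = 17.4, v₀ = 58.9, g = 1.62:
61.45 tan²θ − 513 tanθ + (78.85) = 0.
tanθ = [513 ± √(513² − 4 × 61.45 × (78.85))] / (2 × 61.45) = (513 ± 493.8) / 122.9, giving tanθ = 0.1566 or 8.192.
θ = 8.902° or 83.04°; the smaller is 8.902°.

8.90°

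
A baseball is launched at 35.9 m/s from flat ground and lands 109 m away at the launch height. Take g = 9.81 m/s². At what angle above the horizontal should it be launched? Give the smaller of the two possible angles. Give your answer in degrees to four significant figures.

28.03°

Level-ground range R = v₀² sin(2θ)/g ⇒ sin(2θ) = gR/v₀² = 9.81 × 109 / 35.9² = 0.8297.
2θ = 56.07° or 180° − 56.07° = 123.9°, so θ = 28.03° or 61.97°.
The smaller angle is 28.03°.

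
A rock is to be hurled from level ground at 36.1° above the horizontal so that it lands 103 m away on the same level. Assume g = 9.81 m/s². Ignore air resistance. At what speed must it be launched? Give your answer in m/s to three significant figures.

32.6 m/s

Level-ground range: R = v₀² sin(2θ)/g, so v₀ = √(gR / sin 2θ).
v₀ = √(9.81 × 103 / sin 72.20°) = √(1010 / 0.9521) = √1061.2 = 32.58 m/s.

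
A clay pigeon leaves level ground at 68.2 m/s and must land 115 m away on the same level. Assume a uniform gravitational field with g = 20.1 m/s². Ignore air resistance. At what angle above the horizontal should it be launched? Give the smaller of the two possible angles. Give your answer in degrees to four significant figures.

Level-ground range R = v₀² sin(2θ)/g ⇒ sin(2θ) = gR/v₀² = 20.1 × 115 / 68.2² = 0.4970.
2θ = 29.80° or 180° − 29.80° = 150.2°, so θ = 14.90° or 75.10°.
The smaller angle is 14.90°.

14.90°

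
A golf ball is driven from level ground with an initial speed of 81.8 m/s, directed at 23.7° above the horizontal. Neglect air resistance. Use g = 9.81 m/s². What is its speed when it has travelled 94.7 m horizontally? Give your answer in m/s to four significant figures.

vₓ = 81.80 cos 23.7° = 74.90 m/s; v_y0 = 81.80 sin 23.7° = 32.88 m/s.
At x = 94.7 m, t = x/vₓ = 94.7/74.90 = 1.264 s.
Vertical velocity there: v_y = v_y0 − g t = 32.88 − 9.81 × 1.264 = 20.48 m/s.
Speed: √(vₓ² + v_y²) = √(74.90² + 20.48²) = 77.65 m/s.

77.65 m/s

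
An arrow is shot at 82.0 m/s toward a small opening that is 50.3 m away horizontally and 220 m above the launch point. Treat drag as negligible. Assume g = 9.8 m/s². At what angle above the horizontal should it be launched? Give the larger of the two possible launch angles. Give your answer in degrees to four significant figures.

Trajectory: y = x tanθ − g x² (1 + tan²θ)/(2v₀²). With x = 50.3, y = 220, v₀ = 82.0, g = 9.80:
1.844 tan²θ − 50.3 tanθ + (221.8) = 0.
tanθ = [50.3 ± √(50.3² − 4 × 1.844 × (221.8))] / (2 × 1.844) = (50.3 ± 29.90) / 3.688, giving tanθ = 5.532 or 21.75.
θ = 79.75° or 87.37°; the larger is 87.37°.

87.37°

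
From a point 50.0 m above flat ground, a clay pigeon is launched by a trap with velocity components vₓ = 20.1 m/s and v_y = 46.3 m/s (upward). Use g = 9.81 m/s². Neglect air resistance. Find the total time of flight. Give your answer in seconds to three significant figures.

10.4 s

Vertical motion (up positive, ground at y = 0): 4.905 t² − (46.30) t − 50.0 = 0, so t = (46.30 + √(46.30² + 2·9.81·50.0)) / 9.81 = (46.30 + 55.90) / 9.81 = 10.42 s.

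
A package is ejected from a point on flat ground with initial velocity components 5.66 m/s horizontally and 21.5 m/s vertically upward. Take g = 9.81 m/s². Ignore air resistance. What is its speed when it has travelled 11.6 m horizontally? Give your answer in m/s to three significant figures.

Time to reach x = 11.6 m: t = x/vₓ = 11.6/5.660 = 2.049 s.
Vertical velocity there: v_y = v_y0 − g t = 21.50 − 9.81 × 2.049 = 1.395 m/s.
Speed: √(vₓ² + v_y²) = √(5.660² + 1.395²) = 5.829 m/s.

5.83 m/s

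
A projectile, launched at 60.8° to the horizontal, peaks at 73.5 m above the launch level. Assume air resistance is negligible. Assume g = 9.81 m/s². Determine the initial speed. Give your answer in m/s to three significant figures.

43.5 m/s

At the peak v_y = 0, so v_y0 = √(2gH) = √(2 × 9.81 × 73.5) = 37.97 m/s.
v_y0 = v₀ sin θ ⇒ v₀ = 37.97 / sin 60.8° = 43.50 m/s.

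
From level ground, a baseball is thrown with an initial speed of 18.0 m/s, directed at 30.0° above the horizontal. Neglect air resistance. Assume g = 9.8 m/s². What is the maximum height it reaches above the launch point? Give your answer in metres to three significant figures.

Components: vₓ = 18.00 cos 30.0° = 15.59 m/s, v_y0 = 18.00 sin 30.0° = 9.000 m/s.
At the apex v_y = 0, so H = v_y0²/(2g) = 9.000²/19.60 = 4.133 m.

4.13 m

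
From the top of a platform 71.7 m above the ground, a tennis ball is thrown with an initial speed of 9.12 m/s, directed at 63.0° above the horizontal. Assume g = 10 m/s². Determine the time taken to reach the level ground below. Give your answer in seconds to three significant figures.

4.69 s

vₓ = 9.120 cos 63.0° = 4.140 m/s; v_y0 = 9.120 sin 63.0° = 8.126 m/s.
Vertical motion (up positive, ground at y = 0): 5.000 t² − (8.126) t − 71.7 = 0, so t = (8.126 + √(8.126² + 2·10.0·71.7)) / 10.0 = (8.126 + 38.73) / 10.0 = 4.686 s.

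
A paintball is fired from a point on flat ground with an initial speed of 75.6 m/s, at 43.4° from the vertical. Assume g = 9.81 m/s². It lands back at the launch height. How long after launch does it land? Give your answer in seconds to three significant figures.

Horizontal component vₓ = 75.60 sin 43.4° = 51.94 m/s; vertical v_y0 = 75.60 cos 43.4° = 54.93 m/s.
It returns to y = 0 when t = 2 v_y0 / g = 2(54.93)/9.81 = 11.20 s.

11.2 s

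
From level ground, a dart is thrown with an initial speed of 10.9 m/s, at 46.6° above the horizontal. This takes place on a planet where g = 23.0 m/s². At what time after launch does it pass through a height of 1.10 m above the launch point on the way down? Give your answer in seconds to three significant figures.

Horizontal component vₓ = 10.90 cos 46.6° = 7.489 m/s; vertical v_y0 = 10.90 sin 46.6° = 7.920 m/s.
Require v_y0 t − ½ g t² = 1.10, i.e. 11.50 t² − 7.920 t + 1.10 = 0.
t = [7.920 ± √(7.920² − 2·23.0·1.10)] / 23.0 = (7.920 ± 3.482) / 23.0, so t = 0.1930 s or t = 0.4957 s.
The descending-branch root is 0.4957 s.

0.496 s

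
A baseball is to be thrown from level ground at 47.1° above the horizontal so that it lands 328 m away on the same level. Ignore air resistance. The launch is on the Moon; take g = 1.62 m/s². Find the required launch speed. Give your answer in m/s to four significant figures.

From R = (v₀² / g) sin 2θ: v₀ = √(gR / sin 2θ).
v₀ = √(1.62 × 328 / sin 94.20°) = √(531.4 / 0.9973) = √532.79 = 23.08 m/s.

23.08 m/s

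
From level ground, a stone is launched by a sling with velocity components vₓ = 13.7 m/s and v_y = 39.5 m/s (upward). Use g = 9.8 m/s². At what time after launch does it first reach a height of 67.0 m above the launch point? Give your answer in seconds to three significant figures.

2.43 s

Set y = v_y0 t − ½ g t² = 67.0: 4.900 t² − 39.50 t + 67.0 = 0.
Quadratic formula: t = (39.50 ± √247.05) / 9.80 = (39.50 ± 15.72) / 9.80 → t = 2.427 s or 5.634 s.
The first (ascending) time is 2.427 s.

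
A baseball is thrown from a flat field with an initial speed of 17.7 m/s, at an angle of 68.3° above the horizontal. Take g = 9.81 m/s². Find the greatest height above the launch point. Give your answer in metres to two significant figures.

Horizontal component vₓ = 17.70 cos 68.3° = 6.545 m/s; vertical v_y0 = 17.70 sin 68.3° = 16.45 m/s.
At the apex v_y = 0, so H = v_y0²/(2g) = 16.45²/19.62 = 13.78 m.

14 m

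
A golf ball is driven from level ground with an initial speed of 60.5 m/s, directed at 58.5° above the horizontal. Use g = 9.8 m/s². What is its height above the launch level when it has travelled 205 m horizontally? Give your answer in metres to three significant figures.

vₓ = 60.50 cos 58.5° = 31.61 m/s; v_y0 = 60.50 sin 58.5° = 51.58 m/s.
At x = 205 m, t = x/vₓ = 205/31.61 = 6.485 s.
Height: y = v_y0 t − ½ g t² = 51.58 × 6.485 − 4.900 × 6.485² = 334.5 − 206.1 = 128.5 m.

128 m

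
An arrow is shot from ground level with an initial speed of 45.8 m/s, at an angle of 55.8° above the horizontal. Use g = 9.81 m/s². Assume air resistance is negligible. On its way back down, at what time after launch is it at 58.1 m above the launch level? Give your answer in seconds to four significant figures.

5.612 s

Resolve: vₓ = 45.80 cos 55.8° = 25.74 m/s and v_y0 = 45.80 sin 55.8° = 37.88 m/s.
Set y = v_y0 t − ½ g t² = 58.1: 4.905 t² − 37.88 t + 58.1 = 0.
Quadratic formula: t = (37.88 ± √294.99) / 9.81 = (37.88 ± 17.18) / 9.81 → t = 2.111 s or 5.612 s.
The descending-branch root is 5.612 s.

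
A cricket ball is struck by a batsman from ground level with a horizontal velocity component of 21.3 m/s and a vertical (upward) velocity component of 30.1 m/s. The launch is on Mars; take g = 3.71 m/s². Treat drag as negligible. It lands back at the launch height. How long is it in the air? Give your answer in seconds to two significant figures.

16 s

Time of flight on level ground: T = 2 v_y0 / g = 2 × 30.10 / 3.71 = 16.23 s.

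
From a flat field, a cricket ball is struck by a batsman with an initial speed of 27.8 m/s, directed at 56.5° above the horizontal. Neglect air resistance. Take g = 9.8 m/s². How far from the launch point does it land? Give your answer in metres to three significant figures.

72.6 m

vₓ = 27.80 cos 56.5° = 15.34 m/s; v_y0 = 27.80 sin 56.5° = 23.18 m/s.
Time aloft: T = 2 v_y0 / g = 2 × 23.18 / 9.80 = 4.731 s.
Horizontal distance R = vₓ T = 15.34 × 4.731 = 72.59 m.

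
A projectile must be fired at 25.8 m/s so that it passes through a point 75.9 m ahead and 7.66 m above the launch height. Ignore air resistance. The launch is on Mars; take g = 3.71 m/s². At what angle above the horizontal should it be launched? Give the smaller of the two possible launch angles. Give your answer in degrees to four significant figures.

18.59°

Trajectory: y = x tanθ − g x² (1 + tan²θ)/(2v₀²). With x = 75.9, y = 7.66, v₀ = 25.8, g = 3.71:
16.05 tan²θ − 75.9 tanθ + (23.71) = 0.
tanθ = [75.9 ± √(75.9² − 4 × 16.05 × (23.71))] / (2 × 16.05) = (75.9 ± 65.10) / 32.11, giving tanθ = 0.3364 or 4.391.
θ = 18.59° or 77.17°; the smaller is 18.59°.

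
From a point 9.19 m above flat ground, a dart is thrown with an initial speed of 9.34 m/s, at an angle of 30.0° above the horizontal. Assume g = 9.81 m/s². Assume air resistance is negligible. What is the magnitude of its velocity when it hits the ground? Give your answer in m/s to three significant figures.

16.4 m/s

Components: vₓ = 9.340 cos 30.0° = 8.089 m/s, v_y0 = 9.340 sin 30.0° = 4.670 m/s.
Vertical motion (up positive, ground at y = 0): 4.905 t² − (4.670) t − 9.19 = 0, so t = (4.670 + √(4.670² + 2·9.81·9.19)) / 9.81 = (4.670 + 14.22) / 9.81 = 1.925 s.
Vertical velocity at impact: v_y = v_y0 − g t = 4.670 − 9.81 × 1.925 = −14.22 m/s.
Speed: |v| = √(vₓ² + v_y²) = √(8.089² + 14.22²) = 16.36 m/s.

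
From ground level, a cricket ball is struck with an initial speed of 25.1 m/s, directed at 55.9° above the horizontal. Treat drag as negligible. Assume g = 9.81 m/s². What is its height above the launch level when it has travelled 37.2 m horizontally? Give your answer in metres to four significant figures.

20.67 m

vₓ = 25.10 cos 55.9° = 14.07 m/s; v_y0 = 25.10 sin 55.9° = 20.78 m/s.
Time to reach x = 37.2 m: t = x/vₓ = 37.2/14.07 = 2.644 s.
Height: y = v_y0 t − ½ g t² = 20.78 × 2.644 − 4.905 × 2.644² = 54.94 − 34.28 = 20.67 m.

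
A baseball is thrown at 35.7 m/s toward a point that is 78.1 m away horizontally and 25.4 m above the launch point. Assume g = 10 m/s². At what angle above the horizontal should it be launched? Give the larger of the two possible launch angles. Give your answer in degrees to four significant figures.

67.44°

Trajectory: y = x tanθ − g x² (1 + tan²θ)/(2v₀²). With x = 78.1, y = 25.4, v₀ = 35.7, g = 10.0:
23.93 tan²θ − 78.1 tanθ + (49.33) = 0.
tanθ = [78.1 ± √(78.1² − 4 × 23.93 × (49.33))] / (2 × 23.93) = (78.1 ± 37.12) / 47.86, giving tanθ = 0.8563 or 2.407.
θ = 40.57° or 67.44°; the larger is 67.44°.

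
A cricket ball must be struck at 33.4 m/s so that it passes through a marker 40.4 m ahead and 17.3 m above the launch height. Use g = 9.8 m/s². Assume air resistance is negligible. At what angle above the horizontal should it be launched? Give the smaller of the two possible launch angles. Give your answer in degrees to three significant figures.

34.6°

Trajectory: y = x tanθ − g x² (1 + tan²θ)/(2v₀²). With x = 40.4, y = 17.3, v₀ = 33.4, g = 9.80:
7.169 tan²θ − 40.4 tanθ + (24.47) = 0.
tanθ = [40.4 ± √(40.4² − 4 × 7.169 × (24.47))] / (2 × 7.169) = (40.4 ± 30.50) / 14.34, giving tanθ = 0.6902 or 4.945.
θ = 34.61° or 78.57°; the smaller is 34.61°.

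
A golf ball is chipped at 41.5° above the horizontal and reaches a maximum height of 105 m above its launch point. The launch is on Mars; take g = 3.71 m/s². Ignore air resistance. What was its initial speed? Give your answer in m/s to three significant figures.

At the peak v_y = 0, so v_y0 = √(2gH) = √(2 × 3.71 × 105) = 27.91 m/s.
v_y0 = v₀ sin θ ⇒ v₀ = 27.91 / sin 41.5° = 42.12 m/s.

42.1 m/s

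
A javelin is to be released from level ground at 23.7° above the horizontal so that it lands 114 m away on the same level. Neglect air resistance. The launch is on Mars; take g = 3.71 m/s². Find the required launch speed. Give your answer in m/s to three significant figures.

From R = (v₀² / g) sin 2θ: v₀ = √(gR / sin 2θ).
v₀ = √(3.71 × 114 / sin 47.40°) = √(422.9 / 0.7361) = √574.57 = 23.97 m/s.

24.0 m/s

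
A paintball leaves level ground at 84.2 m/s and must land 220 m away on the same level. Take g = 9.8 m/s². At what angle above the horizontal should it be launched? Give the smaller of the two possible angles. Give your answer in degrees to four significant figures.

Level-ground range R = v₀² sin(2θ)/g ⇒ sin(2θ) = gR/v₀² = 9.80 × 220 / 84.2² = 0.3041.
2θ = 17.70° or 180° − 17.70° = 162.3°, so θ = 8.852° or 81.15°.
The smaller angle is 8.852°.

8.852°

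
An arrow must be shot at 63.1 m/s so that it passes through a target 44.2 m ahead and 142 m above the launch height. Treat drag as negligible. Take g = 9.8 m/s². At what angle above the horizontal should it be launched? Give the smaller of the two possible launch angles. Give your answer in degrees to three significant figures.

76.8°

Trajectory: y = x tanθ − g x² (1 + tan²θ)/(2v₀²). With x = 44.2, y = 142, v₀ = 63.1, g = 9.80:
2.404 tan²θ − 44.2 tanθ + (144.4) = 0.
tanθ = [44.2 ± √(44.2² − 4 × 2.404 × (144.4))] / (2 × 2.404) = (44.2 ± 23.77) / 4.809, giving tanθ = 4.249 or 14.13.
θ = 76.76° or 85.95°; the smaller is 76.76°.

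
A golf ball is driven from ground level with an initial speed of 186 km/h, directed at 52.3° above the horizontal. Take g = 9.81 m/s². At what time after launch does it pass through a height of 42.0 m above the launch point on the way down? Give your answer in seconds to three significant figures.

Convert: 186 km/h = 186/3.6 = 51.67 m/s.
Resolve: vₓ = 51.67 cos 52.3° = 31.60 m/s and v_y0 = 51.67 sin 52.3° = 40.88 m/s.
Set y = v_y0 t − ½ g t² = 42.0: 4.905 t² − 40.88 t + 42.0 = 0.
Quadratic formula: t = (40.88 ± √847.12) / 9.81 = (40.88 ± 29.11) / 9.81 → t = 1.200 s or 7.134 s.
The descending-branch root is 7.134 s.

7.13 s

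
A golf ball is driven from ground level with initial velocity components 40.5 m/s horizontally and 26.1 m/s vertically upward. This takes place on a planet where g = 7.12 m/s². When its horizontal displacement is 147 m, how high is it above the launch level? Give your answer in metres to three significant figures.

47.8 m

x = vₓ t ⇒ t = 147/40.50 = 3.630 s.
Height: y = v_y0 t − ½ g t² = 26.10 × 3.630 − 3.560 × 3.630² = 94.73 − 46.90 = 47.83 m.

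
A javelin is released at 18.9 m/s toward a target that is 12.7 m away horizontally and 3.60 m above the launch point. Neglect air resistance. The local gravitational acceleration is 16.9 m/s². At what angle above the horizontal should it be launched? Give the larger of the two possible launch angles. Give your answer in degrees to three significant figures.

68.8°

Trajectory: y = x tanθ − g x² (1 + tan²θ)/(2v₀²). With x = 12.7, y = 3.60, v₀ = 18.9, g = 16.9:
3.815 tan²θ − 12.7 tanθ + (7.415) = 0.
tanθ = [12.7 ± √(12.7² − 4 × 3.815 × (7.415))] / (2 × 3.815) = (12.7 ± 6.937) / 7.631, giving tanθ = 0.7553 or 2.573.
θ = 37.06° or 68.76°; the larger is 68.76°.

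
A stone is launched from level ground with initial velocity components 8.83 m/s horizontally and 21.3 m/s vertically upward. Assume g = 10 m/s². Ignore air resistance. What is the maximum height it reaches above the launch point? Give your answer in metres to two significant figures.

Maximum height: H = v_y0² / (2g) = 21.30² / (2 × 10.0) = 22.68 m.

23 m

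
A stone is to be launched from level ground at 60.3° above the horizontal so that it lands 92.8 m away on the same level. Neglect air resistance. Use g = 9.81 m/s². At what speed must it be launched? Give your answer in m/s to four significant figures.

On level ground R = v₀² sin 2θ / g ⇒ v₀ = √(gR / sin 2θ).
v₀ = √(9.81 × 92.8 / sin 120.6°) = √(910.4 / 0.8607) = √1057.7 = 32.52 m/s.

32.52 m/s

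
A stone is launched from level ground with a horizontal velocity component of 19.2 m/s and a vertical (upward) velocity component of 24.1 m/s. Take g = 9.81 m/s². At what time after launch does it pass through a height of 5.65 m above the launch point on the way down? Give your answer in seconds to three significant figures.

Height y(t) = 24.10 t − 4.905 t² = 5.65 gives 4.905 t² − 24.10 t + 5.65 = 0.
t = [24.10 ± √(24.10² − 2·9.81·5.65)] / 9.81 = (24.10 ± 21.68) / 9.81, so t = 0.2468 s or t = 4.667 s.
The descending-branch root is 4.667 s.

4.67 s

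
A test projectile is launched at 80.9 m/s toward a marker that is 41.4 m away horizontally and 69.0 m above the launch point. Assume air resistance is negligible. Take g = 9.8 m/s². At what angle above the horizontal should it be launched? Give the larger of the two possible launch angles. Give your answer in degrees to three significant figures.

88.1°

Trajectory: y = x tanθ − g x² (1 + tan²θ)/(2v₀²). With x = 41.4, y = 69.0, v₀ = 80.9, g = 9.80:
1.283 tan²θ − 41.4 tanθ + (70.28) = 0.
tanθ = [41.4 ± √(41.4² − 4 × 1.283 × (70.28))] / (2 × 1.283) = (41.4 ± 36.79) / 2.566, giving tanθ = 1.798 or 30.46.
θ = 60.92° or 88.12°; the larger is 88.12°.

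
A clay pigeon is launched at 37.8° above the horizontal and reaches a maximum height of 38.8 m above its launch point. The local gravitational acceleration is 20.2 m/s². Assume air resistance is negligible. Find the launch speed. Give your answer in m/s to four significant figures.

At the peak v_y = 0, so v_y0 = √(2gH) = √(2 × 20.2 × 38.8) = 39.59 m/s.
v_y0 = v₀ sin θ ⇒ v₀ = 39.59 / sin 37.8° = 64.60 m/s.

64.60 m/s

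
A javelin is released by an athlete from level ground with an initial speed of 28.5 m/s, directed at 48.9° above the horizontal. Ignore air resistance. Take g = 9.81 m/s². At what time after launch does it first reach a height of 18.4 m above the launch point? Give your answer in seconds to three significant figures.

Horizontal component vₓ = 28.50 cos 48.9° = 18.74 m/s; vertical v_y0 = 28.50 sin 48.9° = 21.48 m/s.
Set y = v_y0 t − ½ g t² = 18.4: 4.905 t² − 21.48 t + 18.4 = 0.
Quadratic formula: t = (21.48 ± √100.23) / 9.81 = (21.48 ± 10.01) / 9.81 → t = 1.169 s or 3.210 s.
The first (ascending) time is 1.169 s.

1.17 s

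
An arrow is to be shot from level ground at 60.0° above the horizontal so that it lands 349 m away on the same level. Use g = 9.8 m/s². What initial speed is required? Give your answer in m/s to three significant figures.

On level ground R = v₀² sin 2θ / g ⇒ v₀ = √(gR / sin 2θ).
v₀ = √(9.80 × 349 / sin 120.0°) = √(3420 / 0.8660) = √3949.3 = 62.84 m/s.

62.8 m/s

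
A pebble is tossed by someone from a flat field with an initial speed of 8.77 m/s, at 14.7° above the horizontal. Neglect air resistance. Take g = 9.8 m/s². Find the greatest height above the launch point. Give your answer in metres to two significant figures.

0.25 m

Resolve: vₓ = 8.770 cos 14.7° = 8.483 m/s and v_y0 = 8.770 sin 14.7° = 2.225 m/s.
Peak height H = v_y0² / (2g) = 4.9527 / 19.60 = 0.2527 m.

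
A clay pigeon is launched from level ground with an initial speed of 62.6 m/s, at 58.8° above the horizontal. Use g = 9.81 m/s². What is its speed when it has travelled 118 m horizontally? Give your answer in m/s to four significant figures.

37.02 m/s

vₓ = 62.60 cos 58.8° = 32.43 m/s; v_y0 = 62.60 sin 58.8° = 53.55 m/s.
Time to reach x = 118 m: t = x/vₓ = 118/32.43 = 3.639 s.
Vertical velocity there: v_y = v_y0 − g t = 53.55 − 9.81 × 3.639 = 17.85 m/s.
Speed: √(vₓ² + v_y²) = √(32.43² + 17.85²) = 37.02 m/s.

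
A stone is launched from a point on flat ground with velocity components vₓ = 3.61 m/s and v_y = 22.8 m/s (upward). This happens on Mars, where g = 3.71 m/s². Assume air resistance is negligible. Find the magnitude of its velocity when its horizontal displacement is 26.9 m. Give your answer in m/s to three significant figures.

6.04 m/s

x = vₓ t ⇒ t = 26.9/3.610 = 7.452 s.
Vertical velocity there: v_y = v_y0 − g t = 22.80 − 3.71 × 7.452 = −4.845 m/s.
Speed: √(vₓ² + v_y²) = √(3.610² + 4.845²) = 6.042 m/s.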